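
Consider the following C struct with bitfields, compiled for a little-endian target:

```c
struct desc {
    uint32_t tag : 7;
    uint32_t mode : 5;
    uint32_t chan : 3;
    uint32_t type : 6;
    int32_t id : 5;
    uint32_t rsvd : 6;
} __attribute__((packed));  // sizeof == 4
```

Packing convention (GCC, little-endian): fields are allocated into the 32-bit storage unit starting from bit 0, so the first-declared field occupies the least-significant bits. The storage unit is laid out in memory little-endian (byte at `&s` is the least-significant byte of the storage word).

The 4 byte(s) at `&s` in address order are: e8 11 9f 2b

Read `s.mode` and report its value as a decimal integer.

[0]=0xe8 [1]=0x11 [2]=0x9f [3]=0x2b (little-endian) → word 0x2b9f11e8
tag [0+:7] = (word>>0) & 0x7f = 104
mode [7+:5] = (word>>7) & 0x1f = 3  ←
chan [12+:3] = (word>>12) & 0x7 = 1
type [15+:6] = (word>>15) & 0x3f = 62
id [21+:5] = (word>>21) & 0x1f = 28
rsvd [26+:6] = (word>>26) & 0x3f = 10

3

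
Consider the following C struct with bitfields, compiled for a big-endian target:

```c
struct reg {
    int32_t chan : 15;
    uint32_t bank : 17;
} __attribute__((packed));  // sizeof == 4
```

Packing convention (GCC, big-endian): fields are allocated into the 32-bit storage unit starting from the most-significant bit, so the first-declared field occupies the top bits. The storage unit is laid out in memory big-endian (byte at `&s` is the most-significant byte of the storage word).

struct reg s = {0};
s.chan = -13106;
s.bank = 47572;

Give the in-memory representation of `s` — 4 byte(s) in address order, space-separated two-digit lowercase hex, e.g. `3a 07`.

99 9c b9 d4

chan (15b) val=-13106 bits=0x4cce at bit 17: 0x999c0000
bank (17b) val=47572 bits=0xb9d4 at bit 0: 0x999cb9d4
word = 0x999cb9d4 → big-endian bytes:
  [0]=0x99  [1]=0x9c  [2]=0xb9  [3]=0xd4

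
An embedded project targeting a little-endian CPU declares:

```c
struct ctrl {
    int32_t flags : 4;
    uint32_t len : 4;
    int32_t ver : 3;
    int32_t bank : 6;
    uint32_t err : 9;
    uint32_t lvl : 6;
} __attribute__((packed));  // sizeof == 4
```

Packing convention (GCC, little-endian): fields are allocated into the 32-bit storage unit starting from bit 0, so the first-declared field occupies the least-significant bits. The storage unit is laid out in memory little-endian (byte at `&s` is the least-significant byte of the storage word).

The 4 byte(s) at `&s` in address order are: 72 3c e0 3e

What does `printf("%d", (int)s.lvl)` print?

15

[0]=0x72 [1]=0x3c [2]=0xe0 [3]=0x3e (little-endian) → word 0x3ee03c72
flags:4 @ bit 0 → (0x3ee03c72>>0)&0xf = 0x2
len:4 @ bit 4 → (0x3ee03c72>>4)&0xf = 0x7
ver:3 @ bit 8 → (0x3ee03c72>>8)&0x7 = 0x4
bank:6 @ bit 11 → (0x3ee03c72>>11)&0x3f = 0x7
err:9 @ bit 17 → (0x3ee03c72>>17)&0x1ff = 0x170
lvl:6 @ bit 26 → (0x3ee03c72>>26)&0x3f = 0xf  ←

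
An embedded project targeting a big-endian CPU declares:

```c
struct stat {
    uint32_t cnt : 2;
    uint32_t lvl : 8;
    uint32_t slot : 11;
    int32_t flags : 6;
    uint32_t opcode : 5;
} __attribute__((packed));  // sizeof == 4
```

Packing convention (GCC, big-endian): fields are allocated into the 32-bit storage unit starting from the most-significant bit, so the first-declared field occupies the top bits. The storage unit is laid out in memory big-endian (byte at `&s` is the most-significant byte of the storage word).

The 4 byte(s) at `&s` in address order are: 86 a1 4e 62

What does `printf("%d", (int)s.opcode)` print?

[0]=0x86 [1]=0xa1 [2]=0x4e [3]=0x62 (big-endian) → word 0x86a14e62
cnt:2 @ bit 30 → (0x86a14e62>>30)&0x3 = 0x2
lvl:8 @ bit 22 → (0x86a14e62>>22)&0xff = 0x1a
slot:11 @ bit 11 → (0x86a14e62>>11)&0x7ff = 0x429
flags:6 @ bit 5 → (0x86a14e62>>5)&0x3f = 0x33
opcode:5 @ bit 0 → (0x86a14e62>>0)&0x1f = 0x2  ←

2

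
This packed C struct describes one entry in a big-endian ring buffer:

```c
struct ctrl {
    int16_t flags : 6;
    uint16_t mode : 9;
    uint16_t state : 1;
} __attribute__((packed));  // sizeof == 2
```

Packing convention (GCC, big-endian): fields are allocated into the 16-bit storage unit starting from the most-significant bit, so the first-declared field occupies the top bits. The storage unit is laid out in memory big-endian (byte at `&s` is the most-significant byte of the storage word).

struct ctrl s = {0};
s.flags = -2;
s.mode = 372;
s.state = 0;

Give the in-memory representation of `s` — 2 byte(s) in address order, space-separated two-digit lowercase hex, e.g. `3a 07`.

fa e8

flags:6 = -2 → 0x3e << 10 → word 0xf800
mode:9 = 372 → 0x174 << 1 → word 0xfae8
state:1 = 0 → 0x0 << 0 → word 0xfae8
word = 0xfae8 → big-endian bytes:
  [0]=0xfa  [1]=0xe8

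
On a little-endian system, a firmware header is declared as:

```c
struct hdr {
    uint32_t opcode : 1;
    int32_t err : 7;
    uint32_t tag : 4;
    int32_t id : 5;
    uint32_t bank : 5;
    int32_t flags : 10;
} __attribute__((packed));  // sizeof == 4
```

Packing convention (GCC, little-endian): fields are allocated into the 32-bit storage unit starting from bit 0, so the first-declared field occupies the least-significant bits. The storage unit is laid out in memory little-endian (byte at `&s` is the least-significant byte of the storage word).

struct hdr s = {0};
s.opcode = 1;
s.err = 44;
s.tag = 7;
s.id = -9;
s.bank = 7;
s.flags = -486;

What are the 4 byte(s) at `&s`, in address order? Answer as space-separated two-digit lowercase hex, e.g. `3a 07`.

[0+:1] opcode=1 & 0x1 = 0x1; word=0x00000001
[1+:7] err=44 & 0x7f = 0x2c; word=0x00000059
[8+:4] tag=7 & 0xf = 0x7; word=0x00000759
[12+:5] id=-9 & 0x1f = 0x17; word=0x00017759
[17+:5] bank=7 & 0x1f = 0x7; word=0x000f7759
[22+:10] flags=-486 & 0x3ff = 0x21a; word=0x868f7759
word = 0x868f7759 → little-endian bytes:
  [0]=0x59  [1]=0x77  [2]=0x8f  [3]=0x86

59 77 8f 86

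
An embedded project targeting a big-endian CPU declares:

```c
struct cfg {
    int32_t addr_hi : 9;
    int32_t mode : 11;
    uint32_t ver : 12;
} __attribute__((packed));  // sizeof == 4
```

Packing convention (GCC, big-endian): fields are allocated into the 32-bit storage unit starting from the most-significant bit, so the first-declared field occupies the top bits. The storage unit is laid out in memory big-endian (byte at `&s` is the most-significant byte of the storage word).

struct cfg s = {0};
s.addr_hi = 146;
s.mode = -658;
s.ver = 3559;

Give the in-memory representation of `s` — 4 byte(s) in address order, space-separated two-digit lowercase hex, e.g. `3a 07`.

49 56 ed e7

addr_hi (9b) val=146 bits=0x92 at bit 23: 0x49000000
mode (11b) val=-658 bits=0x56e at bit 12: 0x4956e000
ver (12b) val=3559 bits=0xde7 at bit 0: 0x4956ede7
word = 0x4956ede7 → big-endian bytes:
  [0]=0x49  [1]=0x56  [2]=0xed  [3]=0xe7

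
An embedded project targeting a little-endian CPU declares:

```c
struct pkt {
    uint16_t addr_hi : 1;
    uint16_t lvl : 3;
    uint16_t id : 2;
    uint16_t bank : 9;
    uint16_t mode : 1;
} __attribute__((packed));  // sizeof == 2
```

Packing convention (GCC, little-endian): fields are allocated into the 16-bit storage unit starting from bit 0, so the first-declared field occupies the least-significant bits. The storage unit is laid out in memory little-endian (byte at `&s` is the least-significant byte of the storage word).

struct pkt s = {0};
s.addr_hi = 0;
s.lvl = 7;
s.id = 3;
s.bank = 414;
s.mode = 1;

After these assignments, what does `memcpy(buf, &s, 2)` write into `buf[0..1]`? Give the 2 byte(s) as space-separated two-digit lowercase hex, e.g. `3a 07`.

be e7

[0+:1] addr_hi=0 & 0x1 = 0x0; word=0x0000
[1+:3] lvl=7 & 0x7 = 0x7; word=0x000e
[4+:2] id=3 & 0x3 = 0x3; word=0x003e
[6+:9] bank=414 & 0x1ff = 0x19e; word=0x67be
[15+:1] mode=1 & 0x1 = 0x1; word=0xe7be
word = 0xe7be → little-endian bytes:
  [0]=0xbe  [1]=0xe7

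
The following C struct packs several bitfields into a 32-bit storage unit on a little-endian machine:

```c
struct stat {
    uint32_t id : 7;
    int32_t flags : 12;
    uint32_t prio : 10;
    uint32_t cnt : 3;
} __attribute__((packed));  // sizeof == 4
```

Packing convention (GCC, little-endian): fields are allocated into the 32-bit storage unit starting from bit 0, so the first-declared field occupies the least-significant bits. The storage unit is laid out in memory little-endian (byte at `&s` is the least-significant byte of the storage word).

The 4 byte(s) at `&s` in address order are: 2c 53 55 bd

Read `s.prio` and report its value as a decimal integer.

[0]=0x2c [1]=0x53 [2]=0x55 [3]=0xbd (little-endian) → word 0xbd55532c
id:7 @ bit 0 → (0xbd55532c>>0)&0x7f = 0x2c
flags:12 @ bit 7 → (0xbd55532c>>7)&0xfff = 0xaa6
prio:10 @ bit 19 → (0xbd55532c>>19)&0x3ff = 0x3aa  ←
cnt:3 @ bit 29 → (0xbd55532c>>29)&0x7 = 0x5

938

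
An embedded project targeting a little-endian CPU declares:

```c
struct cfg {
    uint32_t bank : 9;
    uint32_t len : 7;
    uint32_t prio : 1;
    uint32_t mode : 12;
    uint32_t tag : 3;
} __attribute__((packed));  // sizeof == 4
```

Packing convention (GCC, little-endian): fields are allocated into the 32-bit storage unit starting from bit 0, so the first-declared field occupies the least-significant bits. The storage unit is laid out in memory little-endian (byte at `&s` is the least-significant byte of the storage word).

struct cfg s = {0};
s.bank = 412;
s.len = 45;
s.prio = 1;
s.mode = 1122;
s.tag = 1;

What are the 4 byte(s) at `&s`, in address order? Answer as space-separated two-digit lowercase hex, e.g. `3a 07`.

9c 5b c5 28

bank (9b) val=412 bits=0x19c at bit 0: 0x0000019c
len (7b) val=45 bits=0x2d at bit 9: 0x00005b9c
prio (1b) val=1 bits=0x1 at bit 16: 0x00015b9c
mode (12b) val=1122 bits=0x462 at bit 17: 0x08c55b9c
tag (3b) val=1 bits=0x1 at bit 29: 0x28c55b9c
word = 0x28c55b9c → little-endian bytes:
  [0]=0x9c  [1]=0x5b  [2]=0xc5  [3]=0x28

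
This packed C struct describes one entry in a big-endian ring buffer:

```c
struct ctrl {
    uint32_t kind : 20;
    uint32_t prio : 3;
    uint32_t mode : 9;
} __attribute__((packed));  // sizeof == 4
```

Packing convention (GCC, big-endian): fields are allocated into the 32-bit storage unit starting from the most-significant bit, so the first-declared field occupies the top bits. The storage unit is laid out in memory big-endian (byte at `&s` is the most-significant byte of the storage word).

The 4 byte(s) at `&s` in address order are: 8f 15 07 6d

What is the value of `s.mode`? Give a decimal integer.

[0]=0x8f [1]=0x15 [2]=0x07 [3]=0x6d (big-endian) → word 0x8f15076d
kind:20 @ bit 12 → (0x8f15076d>>12)&0xfffff = 0x8f150
prio:3 @ bit 9 → (0x8f15076d>>9)&0x7 = 0x3
mode:9 @ bit 0 → (0x8f15076d>>0)&0x1ff = 0x16d  ←

365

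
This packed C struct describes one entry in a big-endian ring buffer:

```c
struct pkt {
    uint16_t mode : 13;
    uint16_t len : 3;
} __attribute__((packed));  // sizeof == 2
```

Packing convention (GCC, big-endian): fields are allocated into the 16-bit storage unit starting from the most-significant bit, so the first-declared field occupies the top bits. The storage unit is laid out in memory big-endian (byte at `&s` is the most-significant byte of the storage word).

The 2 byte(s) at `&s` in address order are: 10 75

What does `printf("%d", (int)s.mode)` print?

526

[0]=0x10 [1]=0x75 (big-endian) → word 0x1075
mode:13 @ bit 3 → (0x1075>>3)&0x1fff = 0x20e  ←
len:3 @ bit 0 → (0x1075>>0)&0x7 = 0x5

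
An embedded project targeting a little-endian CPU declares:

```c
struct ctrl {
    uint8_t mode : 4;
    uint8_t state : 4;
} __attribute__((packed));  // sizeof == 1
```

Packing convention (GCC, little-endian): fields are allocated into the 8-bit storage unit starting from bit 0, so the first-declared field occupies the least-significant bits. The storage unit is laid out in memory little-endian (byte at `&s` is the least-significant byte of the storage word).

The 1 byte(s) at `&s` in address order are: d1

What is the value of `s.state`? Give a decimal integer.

[0]=0xd1 (little-endian) → word 0xd1
mode [0+:4] = (word>>0) & 0xf = 1
state [4+:4] = (word>>4) & 0xf = 13  ←

13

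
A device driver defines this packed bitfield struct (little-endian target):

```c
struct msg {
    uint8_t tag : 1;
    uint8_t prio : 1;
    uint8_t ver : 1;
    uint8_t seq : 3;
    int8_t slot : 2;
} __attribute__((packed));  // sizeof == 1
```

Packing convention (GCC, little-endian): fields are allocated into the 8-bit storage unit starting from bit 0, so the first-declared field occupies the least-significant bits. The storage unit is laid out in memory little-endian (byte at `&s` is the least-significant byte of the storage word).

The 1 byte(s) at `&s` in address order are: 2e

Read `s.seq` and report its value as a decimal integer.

5

[0]=0x2e (little-endian) → word 0x2e
tag [0+:1] = (word>>0) & 0x1 = 0
prio [1+:1] = (word>>1) & 0x1 = 1
ver [2+:1] = (word>>2) & 0x1 = 1
seq [3+:3] = (word>>3) & 0x7 = 5  ←
slot [6+:2] = (word>>6) & 0x3 = 0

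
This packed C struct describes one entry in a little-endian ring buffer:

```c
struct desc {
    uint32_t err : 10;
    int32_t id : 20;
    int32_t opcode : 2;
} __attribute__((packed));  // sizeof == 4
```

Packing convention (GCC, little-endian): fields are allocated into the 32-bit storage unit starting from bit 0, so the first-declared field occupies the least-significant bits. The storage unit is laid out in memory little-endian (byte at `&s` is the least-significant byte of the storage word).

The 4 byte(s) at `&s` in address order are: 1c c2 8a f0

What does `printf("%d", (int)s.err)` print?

540

[0]=0x1c [1]=0xc2 [2]=0x8a [3]=0xf0 (little-endian) → word 0xf08ac21c
err [0+:10] = (word>>0) & 0x3ff = 540  ←
id [10+:20] = (word>>10) & 0xfffff = 795312
opcode [30+:2] = (word>>30) & 0x3 = 3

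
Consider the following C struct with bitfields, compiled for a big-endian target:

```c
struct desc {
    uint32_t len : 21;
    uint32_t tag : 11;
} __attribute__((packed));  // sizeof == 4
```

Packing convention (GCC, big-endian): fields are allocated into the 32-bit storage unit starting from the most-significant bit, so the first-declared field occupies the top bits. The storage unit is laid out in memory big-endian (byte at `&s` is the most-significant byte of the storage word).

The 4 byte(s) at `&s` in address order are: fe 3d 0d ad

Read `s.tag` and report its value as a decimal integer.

[0]=0xfe [1]=0x3d [2]=0x0d [3]=0xad (big-endian) → word 0xfe3d0dad
len [11+:21] = (word>>11) & 0x1fffff = 2082721
tag [0+:11] = (word>>0) & 0x7ff = 1453  ←

1453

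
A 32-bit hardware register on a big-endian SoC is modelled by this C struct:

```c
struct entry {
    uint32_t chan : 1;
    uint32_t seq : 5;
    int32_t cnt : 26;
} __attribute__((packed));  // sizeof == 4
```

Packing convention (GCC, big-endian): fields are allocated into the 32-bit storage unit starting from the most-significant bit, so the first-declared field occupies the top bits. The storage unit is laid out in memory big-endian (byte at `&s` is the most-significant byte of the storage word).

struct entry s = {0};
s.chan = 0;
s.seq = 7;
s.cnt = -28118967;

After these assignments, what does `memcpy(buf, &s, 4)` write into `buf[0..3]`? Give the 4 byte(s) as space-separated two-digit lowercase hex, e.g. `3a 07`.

chan (1b) val=0 bits=0x0 at bit 31: 0x00000000
seq (5b) val=7 bits=0x7 at bit 26: 0x1c000000
cnt (26b) val=-28118967 bits=0x252f049 at bit 0: 0x1e52f049
word = 0x1e52f049 → big-endian bytes:
  [0]=0x1e  [1]=0x52  [2]=0xf0  [3]=0x49

1e 52 f0 49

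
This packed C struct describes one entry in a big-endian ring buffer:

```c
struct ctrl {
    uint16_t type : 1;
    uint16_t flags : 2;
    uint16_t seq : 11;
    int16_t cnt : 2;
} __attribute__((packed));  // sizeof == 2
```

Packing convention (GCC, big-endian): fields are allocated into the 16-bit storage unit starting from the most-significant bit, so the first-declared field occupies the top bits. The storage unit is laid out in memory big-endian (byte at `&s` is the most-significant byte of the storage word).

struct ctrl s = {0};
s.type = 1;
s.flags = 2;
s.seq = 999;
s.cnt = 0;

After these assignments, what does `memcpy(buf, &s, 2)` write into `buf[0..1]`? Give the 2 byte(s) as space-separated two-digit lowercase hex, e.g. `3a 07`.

[15+:1] type=1 & 0x1 = 0x1; word=0x8000
[13+:2] flags=2 & 0x3 = 0x2; word=0xc000
[2+:11] seq=999 & 0x7ff = 0x3e7; word=0xcf9c
[0+:2] cnt=0 & 0x3 = 0x0; word=0xcf9c
word = 0xcf9c → big-endian bytes:
  [0]=0xcf  [1]=0x9c

cf 9c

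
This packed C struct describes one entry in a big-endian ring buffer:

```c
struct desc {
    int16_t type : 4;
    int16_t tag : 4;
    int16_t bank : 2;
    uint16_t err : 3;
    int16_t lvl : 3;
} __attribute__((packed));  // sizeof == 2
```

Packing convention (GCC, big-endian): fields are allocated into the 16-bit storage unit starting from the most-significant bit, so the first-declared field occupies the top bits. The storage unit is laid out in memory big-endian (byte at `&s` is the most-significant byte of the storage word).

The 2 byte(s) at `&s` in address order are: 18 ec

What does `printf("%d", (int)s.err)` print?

5

[0]=0x18 [1]=0xec (big-endian) → word 0x18ec
type:4 @ bit 12 → (0x18ec>>12)&0xf = 0x1
tag:4 @ bit 8 → (0x18ec>>8)&0xf = 0x8
bank:2 @ bit 6 → (0x18ec>>6)&0x3 = 0x3
err:3 @ bit 3 → (0x18ec>>3)&0x7 = 0x5  ←
lvl:3 @ bit 0 → (0x18ec>>0)&0x7 = 0x4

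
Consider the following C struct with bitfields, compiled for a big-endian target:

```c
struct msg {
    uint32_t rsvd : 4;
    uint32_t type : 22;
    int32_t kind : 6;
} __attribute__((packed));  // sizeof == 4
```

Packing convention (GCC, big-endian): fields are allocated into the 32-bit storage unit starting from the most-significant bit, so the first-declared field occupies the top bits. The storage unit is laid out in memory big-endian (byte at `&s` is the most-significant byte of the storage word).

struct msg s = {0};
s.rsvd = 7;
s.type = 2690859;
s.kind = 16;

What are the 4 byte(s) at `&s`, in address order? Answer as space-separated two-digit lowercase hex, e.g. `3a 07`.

rsvd:4 = 7 → 0x7 << 28 → word 0x70000000
type:22 = 2690859 → 0x290f2b << 6 → word 0x7a43cac0
kind:6 = 16 → 0x10 << 0 → word 0x7a43cad0
word = 0x7a43cad0 → big-endian bytes:
  [0]=0x7a  [1]=0x43  [2]=0xca  [3]=0xd0

7a 43 ca d0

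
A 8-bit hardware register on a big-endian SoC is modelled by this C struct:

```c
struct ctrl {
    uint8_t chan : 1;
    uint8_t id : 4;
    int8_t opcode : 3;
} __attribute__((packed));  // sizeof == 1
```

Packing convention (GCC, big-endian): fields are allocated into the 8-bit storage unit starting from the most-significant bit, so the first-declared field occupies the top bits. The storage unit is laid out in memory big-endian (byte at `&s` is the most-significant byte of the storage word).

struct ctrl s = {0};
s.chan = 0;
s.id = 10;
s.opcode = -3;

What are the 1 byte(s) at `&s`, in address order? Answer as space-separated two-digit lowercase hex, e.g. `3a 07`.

chan:1 = 0 → 0x0 << 7 → word 0x00
id:4 = 10 → 0xa << 3 → word 0x50
opcode:3 = -3 → 0x5 << 0 → word 0x55
word = 0x55 → big-endian bytes:
  [0]=0x55

55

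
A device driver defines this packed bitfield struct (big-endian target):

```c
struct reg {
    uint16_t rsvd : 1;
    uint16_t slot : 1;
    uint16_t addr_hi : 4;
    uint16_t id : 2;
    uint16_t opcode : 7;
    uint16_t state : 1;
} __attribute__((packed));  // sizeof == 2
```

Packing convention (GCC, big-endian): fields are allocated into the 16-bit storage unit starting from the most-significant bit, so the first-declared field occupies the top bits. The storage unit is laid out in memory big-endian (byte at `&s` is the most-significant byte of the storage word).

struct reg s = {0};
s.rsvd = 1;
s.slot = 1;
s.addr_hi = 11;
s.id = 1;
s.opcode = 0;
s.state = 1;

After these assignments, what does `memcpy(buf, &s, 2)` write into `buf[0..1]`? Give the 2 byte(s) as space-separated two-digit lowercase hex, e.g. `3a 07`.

ed 01

[15+:1] rsvd=1 & 0x1 = 0x1; word=0x8000
[14+:1] slot=1 & 0x1 = 0x1; word=0xc000
[10+:4] addr_hi=11 & 0xf = 0xb; word=0xec00
[8+:2] id=1 & 0x3 = 0x1; word=0xed00
[1+:7] opcode=0 & 0x7f = 0x0; word=0xed00
[0+:1] state=1 & 0x1 = 0x1; word=0xed01
word = 0xed01 → big-endian bytes:
  [0]=0xed  [1]=0x01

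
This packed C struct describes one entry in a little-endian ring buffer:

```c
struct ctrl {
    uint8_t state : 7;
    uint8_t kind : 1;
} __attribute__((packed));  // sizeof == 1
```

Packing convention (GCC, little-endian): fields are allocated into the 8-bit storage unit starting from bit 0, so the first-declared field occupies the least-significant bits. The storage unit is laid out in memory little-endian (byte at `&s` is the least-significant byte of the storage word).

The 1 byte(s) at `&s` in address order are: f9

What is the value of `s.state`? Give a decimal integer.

121

[0]=0xf9 (little-endian) → word 0xf9
state [0+:7] = (word>>0) & 0x7f = 121  ←
kind [7+:1] = (word>>7) & 0x1 = 1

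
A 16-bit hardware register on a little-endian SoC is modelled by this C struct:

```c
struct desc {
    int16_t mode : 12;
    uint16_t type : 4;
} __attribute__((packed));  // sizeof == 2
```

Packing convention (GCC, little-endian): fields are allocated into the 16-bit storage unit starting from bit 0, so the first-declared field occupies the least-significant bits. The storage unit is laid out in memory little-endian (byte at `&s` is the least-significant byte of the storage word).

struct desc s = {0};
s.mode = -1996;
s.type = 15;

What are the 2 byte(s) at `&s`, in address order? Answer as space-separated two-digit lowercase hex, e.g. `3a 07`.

34 f8

mode:12 = -1996 → 0x834 << 0 → word 0x0834
type:4 = 15 → 0xf << 12 → word 0xf834
word = 0xf834 → little-endian bytes:
  [0]=0x34  [1]=0xf8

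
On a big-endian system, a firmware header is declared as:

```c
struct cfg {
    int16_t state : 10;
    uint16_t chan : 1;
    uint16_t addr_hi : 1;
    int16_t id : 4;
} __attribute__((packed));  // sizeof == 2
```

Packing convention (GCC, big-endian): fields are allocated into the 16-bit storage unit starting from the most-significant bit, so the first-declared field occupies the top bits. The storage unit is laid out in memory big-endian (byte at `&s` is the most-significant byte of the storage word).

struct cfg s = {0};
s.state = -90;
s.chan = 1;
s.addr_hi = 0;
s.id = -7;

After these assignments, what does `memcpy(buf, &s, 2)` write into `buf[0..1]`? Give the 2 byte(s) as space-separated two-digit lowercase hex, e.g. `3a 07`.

e9 a9

state:10 = -90 → 0x3a6 << 6 → word 0xe980
chan:1 = 1 → 0x1 << 5 → word 0xe9a0
addr_hi:1 = 0 → 0x0 << 4 → word 0xe9a0
id:4 = -7 → 0x9 << 0 → word 0xe9a9
word = 0xe9a9 → big-endian bytes:
  [0]=0xe9  [1]=0xa9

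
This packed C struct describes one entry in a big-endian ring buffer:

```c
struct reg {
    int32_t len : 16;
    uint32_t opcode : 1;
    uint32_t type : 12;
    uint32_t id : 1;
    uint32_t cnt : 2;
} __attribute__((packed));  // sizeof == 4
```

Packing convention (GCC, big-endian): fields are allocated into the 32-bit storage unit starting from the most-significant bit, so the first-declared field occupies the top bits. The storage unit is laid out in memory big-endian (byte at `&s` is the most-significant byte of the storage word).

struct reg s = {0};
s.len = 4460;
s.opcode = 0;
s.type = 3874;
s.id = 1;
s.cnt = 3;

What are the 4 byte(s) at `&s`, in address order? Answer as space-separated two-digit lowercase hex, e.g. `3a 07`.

[16+:16] len=4460 & 0xffff = 0x116c; word=0x116c0000
[15+:1] opcode=0 & 0x1 = 0x0; word=0x116c0000
[3+:12] type=3874 & 0xfff = 0xf22; word=0x116c7910
[2+:1] id=1 & 0x1 = 0x1; word=0x116c7914
[0+:2] cnt=3 & 0x3 = 0x3; word=0x116c7917
word = 0x116c7917 → big-endian bytes:
  [0]=0x11  [1]=0x6c  [2]=0x79  [3]=0x17

11 6c 79 17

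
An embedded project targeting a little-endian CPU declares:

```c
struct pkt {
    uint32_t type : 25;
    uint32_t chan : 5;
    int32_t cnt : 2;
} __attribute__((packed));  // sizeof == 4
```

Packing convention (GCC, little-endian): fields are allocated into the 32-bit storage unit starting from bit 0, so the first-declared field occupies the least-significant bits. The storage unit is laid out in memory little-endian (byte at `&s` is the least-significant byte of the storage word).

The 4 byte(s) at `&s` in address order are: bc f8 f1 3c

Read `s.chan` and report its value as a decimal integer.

[0]=0xbc [1]=0xf8 [2]=0xf1 [3]=0x3c (little-endian) → word 0x3cf1f8bc
type [0+:25] = (word>>0) & 0x1ffffff = 15857852
chan [25+:5] = (word>>25) & 0x1f = 30  ←
cnt [30+:2] = (word>>30) & 0x3 = 0

30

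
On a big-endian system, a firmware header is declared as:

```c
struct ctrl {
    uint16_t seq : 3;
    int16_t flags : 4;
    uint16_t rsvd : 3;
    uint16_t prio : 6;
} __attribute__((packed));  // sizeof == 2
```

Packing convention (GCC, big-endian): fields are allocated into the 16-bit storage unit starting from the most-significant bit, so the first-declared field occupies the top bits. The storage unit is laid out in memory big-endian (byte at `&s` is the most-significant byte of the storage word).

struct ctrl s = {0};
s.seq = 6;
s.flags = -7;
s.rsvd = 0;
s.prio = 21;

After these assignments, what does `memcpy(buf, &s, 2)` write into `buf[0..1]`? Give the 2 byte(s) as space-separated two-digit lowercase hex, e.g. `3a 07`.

seq:3 = 6 → 0x6 << 13 → word 0xc000
flags:4 = -7 → 0x9 << 9 → word 0xd200
rsvd:3 = 0 → 0x0 << 6 → word 0xd200
prio:6 = 21 → 0x15 << 0 → word 0xd215
word = 0xd215 → big-endian bytes:
  [0]=0xd2  [1]=0x15

d2 15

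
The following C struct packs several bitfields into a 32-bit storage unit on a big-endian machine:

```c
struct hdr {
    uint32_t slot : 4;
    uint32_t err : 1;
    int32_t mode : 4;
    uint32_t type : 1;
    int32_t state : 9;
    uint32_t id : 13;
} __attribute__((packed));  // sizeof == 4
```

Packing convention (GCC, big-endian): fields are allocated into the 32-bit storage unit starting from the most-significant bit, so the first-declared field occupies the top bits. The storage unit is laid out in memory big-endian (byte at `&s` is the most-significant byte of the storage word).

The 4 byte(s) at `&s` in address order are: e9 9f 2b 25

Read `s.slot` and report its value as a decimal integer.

14

[0]=0xe9 [1]=0x9f [2]=0x2b [3]=0x25 (big-endian) → word 0xe99f2b25
slot [28+:4] = (word>>28) & 0xf = 14  ←
err [27+:1] = (word>>27) & 0x1 = 1
mode [23+:4] = (word>>23) & 0xf = 3
type [22+:1] = (word>>22) & 0x1 = 0
state [13+:9] = (word>>13) & 0x1ff = 249
id [0+:13] = (word>>0) & 0x1fff = 2853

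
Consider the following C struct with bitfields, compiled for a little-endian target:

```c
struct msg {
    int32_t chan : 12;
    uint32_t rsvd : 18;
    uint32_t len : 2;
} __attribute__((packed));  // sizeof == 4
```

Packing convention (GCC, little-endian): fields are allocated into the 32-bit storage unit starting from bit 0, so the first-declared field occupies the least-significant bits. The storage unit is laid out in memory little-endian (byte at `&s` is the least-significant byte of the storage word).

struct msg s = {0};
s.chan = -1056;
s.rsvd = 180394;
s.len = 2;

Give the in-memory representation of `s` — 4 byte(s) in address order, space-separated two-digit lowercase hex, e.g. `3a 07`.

e0 ab 0a ac

[0+:12] chan=-1056 & 0xfff = 0xbe0; word=0x00000be0
[12+:18] rsvd=180394 & 0x3ffff = 0x2c0aa; word=0x2c0aabe0
[30+:2] len=2 & 0x3 = 0x2; word=0xac0aabe0
word = 0xac0aabe0 → little-endian bytes:
  [0]=0xe0  [1]=0xab  [2]=0x0a  [3]=0xac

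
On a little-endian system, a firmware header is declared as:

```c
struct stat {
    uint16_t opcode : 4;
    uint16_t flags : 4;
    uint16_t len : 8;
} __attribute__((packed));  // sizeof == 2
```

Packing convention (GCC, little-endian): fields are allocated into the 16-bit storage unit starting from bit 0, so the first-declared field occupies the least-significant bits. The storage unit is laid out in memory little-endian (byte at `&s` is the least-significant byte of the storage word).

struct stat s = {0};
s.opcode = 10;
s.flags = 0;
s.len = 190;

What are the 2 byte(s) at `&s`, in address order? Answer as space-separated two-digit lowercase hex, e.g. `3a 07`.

opcode (4b) val=10 bits=0xa at bit 0: 0x000a
flags (4b) val=0 bits=0x0 at bit 4: 0x000a
len (8b) val=190 bits=0xbe at bit 8: 0xbe0a
word = 0xbe0a → little-endian bytes:
  [0]=0x0a  [1]=0xbe

0a be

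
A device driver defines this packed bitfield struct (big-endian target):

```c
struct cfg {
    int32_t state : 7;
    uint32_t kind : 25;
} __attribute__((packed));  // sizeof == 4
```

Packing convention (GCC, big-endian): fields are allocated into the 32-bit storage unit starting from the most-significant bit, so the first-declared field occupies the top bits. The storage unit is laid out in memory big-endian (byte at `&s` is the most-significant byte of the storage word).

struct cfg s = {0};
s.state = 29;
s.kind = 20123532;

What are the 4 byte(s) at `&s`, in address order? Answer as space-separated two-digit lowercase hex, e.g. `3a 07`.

[25+:7] state=29 & 0x7f = 0x1d; word=0x3a000000
[0+:25] kind=20123532 & 0x1ffffff = 0x1330f8c; word=0x3b330f8c
word = 0x3b330f8c → big-endian bytes:
  [0]=0x3b  [1]=0x33  [2]=0x0f  [3]=0x8c

3b 33 0f 8c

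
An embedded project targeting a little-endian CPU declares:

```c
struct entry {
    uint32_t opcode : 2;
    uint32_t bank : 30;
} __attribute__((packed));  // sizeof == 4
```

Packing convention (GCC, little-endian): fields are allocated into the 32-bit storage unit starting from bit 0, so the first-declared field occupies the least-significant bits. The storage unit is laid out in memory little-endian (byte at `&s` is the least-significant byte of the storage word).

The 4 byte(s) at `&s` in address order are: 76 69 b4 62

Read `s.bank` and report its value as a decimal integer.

413997661

[0]=0x76 [1]=0x69 [2]=0xb4 [3]=0x62 (little-endian) → word 0x62b46976
opcode:2 @ bit 0 → (0x62b46976>>0)&0x3 = 0x2
bank:30 @ bit 2 → (0x62b46976>>2)&0x3fffffff = 0x18ad1a5d  ←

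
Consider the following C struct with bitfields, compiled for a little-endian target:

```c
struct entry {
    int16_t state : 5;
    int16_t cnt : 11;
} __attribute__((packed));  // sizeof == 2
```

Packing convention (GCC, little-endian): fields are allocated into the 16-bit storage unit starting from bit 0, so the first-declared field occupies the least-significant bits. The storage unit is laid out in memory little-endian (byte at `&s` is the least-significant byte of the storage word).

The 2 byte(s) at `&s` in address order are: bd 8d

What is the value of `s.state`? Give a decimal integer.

[0]=0xbd [1]=0x8d (little-endian) → word 0x8dbd
state:5 @ bit 0 → (0x8dbd>>0)&0x1f = 0x1d  ←
cnt:11 @ bit 5 → (0x8dbd>>5)&0x7ff = 0x46d
state signed 5b, MSB=1: 29 - 32 = -3

-3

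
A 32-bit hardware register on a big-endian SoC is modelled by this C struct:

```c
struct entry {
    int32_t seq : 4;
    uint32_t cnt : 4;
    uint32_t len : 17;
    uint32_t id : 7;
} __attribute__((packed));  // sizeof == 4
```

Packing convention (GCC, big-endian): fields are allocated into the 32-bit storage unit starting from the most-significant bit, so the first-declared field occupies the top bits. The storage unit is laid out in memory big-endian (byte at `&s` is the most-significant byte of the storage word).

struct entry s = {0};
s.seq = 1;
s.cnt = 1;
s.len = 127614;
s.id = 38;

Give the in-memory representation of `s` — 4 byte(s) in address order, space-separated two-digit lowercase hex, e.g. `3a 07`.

[28+:4] seq=1 & 0xf = 0x1; word=0x10000000
[24+:4] cnt=1 & 0xf = 0x1; word=0x11000000
[7+:17] len=127614 & 0x1ffff = 0x1f27e; word=0x11f93f00
[0+:7] id=38 & 0x7f = 0x26; word=0x11f93f26
word = 0x11f93f26 → big-endian bytes:
  [0]=0x11  [1]=0xf9  [2]=0x3f  [3]=0x26

11 f9 3f 26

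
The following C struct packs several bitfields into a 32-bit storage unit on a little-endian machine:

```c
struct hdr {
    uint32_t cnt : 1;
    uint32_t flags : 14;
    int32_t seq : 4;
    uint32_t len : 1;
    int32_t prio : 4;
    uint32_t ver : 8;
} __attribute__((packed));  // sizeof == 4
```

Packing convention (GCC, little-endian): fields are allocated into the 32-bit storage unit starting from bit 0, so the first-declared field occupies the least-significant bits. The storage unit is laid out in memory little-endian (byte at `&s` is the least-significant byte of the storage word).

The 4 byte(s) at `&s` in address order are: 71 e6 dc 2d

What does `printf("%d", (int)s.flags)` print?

[0]=0x71 [1]=0xe6 [2]=0xdc [3]=0x2d (little-endian) → word 0x2ddce671
cnt [0+:1] = (word>>0) & 0x1 = 1
flags [1+:14] = (word>>1) & 0x3fff = 13112  ←
seq [15+:4] = (word>>15) & 0xf = 9
len [19+:1] = (word>>19) & 0x1 = 1
prio [20+:4] = (word>>20) & 0xf = 13
ver [24+:8] = (word>>24) & 0xff = 45

13112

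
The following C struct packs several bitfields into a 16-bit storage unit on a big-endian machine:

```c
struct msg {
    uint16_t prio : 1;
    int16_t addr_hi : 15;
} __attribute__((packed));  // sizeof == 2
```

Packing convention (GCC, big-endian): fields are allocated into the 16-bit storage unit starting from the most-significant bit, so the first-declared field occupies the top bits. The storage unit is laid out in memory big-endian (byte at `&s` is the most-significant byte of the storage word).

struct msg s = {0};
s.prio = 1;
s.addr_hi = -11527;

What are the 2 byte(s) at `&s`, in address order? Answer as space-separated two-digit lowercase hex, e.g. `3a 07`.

prio:1 = 1 → 0x1 << 15 → word 0x8000
addr_hi:15 = -11527 → 0x52f9 << 0 → word 0xd2f9
word = 0xd2f9 → big-endian bytes:
  [0]=0xd2  [1]=0xf9

d2 f9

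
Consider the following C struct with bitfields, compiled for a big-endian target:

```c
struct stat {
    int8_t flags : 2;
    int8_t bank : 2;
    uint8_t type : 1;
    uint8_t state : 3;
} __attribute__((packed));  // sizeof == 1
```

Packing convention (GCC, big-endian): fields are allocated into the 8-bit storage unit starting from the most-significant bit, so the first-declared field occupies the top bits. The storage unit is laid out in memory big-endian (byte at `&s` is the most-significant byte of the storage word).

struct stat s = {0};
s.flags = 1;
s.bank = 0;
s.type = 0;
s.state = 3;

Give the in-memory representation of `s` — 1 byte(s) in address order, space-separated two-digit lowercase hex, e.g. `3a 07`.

43

flags:2 = 1 → 0x1 << 6 → word 0x40
bank:2 = 0 → 0x0 << 4 → word 0x40
type:1 = 0 → 0x0 << 3 → word 0x40
state:3 = 3 → 0x3 << 0 → word 0x43
word = 0x43 → big-endian bytes:
  [0]=0x43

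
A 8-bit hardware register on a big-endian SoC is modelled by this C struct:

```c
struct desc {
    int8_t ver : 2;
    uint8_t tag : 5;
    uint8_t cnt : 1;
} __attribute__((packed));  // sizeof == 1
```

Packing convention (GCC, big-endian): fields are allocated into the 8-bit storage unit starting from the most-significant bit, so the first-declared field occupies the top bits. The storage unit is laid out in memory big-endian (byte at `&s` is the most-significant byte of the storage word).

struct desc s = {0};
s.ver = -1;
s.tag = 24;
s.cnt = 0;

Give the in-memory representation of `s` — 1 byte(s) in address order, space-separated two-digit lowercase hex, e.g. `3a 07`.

ver (2b) val=-1 bits=0x3 at bit 6: 0xc0
tag (5b) val=24 bits=0x18 at bit 1: 0xf0
cnt (1b) val=0 bits=0x0 at bit 0: 0xf0
word = 0xf0 → big-endian bytes:
  [0]=0xf0

f0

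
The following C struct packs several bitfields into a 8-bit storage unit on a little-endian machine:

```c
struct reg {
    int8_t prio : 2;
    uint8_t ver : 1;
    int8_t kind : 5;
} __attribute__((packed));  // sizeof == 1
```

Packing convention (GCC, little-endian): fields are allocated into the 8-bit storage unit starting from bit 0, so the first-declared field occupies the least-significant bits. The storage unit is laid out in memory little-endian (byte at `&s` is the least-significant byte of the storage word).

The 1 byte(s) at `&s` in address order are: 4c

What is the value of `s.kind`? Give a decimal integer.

[0]=0x4c (little-endian) → word 0x4c
prio [0+:2] = (word>>0) & 0x3 = 0
ver [2+:1] = (word>>2) & 0x1 = 1
kind [3+:5] = (word>>3) & 0x1f = 9  ←
kind signed 5b, MSB=0: value = 9

9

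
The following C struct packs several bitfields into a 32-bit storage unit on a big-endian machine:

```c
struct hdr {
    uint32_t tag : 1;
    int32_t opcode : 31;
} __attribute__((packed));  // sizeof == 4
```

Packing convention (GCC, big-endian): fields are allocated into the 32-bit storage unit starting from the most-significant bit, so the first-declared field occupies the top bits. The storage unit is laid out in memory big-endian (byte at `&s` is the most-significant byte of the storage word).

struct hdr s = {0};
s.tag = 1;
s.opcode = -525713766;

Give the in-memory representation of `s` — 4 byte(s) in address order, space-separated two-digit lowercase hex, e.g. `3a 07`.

e0 aa 3e 9a

tag (1b) val=1 bits=0x1 at bit 31: 0x80000000
opcode (31b) val=-525713766 bits=0x60aa3e9a at bit 0: 0xe0aa3e9a
word = 0xe0aa3e9a → big-endian bytes:
  [0]=0xe0  [1]=0xaa  [2]=0x3e  [3]=0x9a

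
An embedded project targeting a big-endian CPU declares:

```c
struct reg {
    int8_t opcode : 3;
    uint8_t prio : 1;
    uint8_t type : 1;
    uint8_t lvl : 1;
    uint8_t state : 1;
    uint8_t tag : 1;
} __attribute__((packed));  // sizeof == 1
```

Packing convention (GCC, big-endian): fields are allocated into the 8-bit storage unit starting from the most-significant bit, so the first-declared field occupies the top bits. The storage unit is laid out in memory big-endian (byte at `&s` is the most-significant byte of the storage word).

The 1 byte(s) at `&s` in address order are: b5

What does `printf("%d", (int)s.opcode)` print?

[0]=0xb5 (big-endian) → word 0xb5
opcode:3 @ bit 5 → (0xb5>>5)&0x7 = 0x5  ←
prio:1 @ bit 4 → (0xb5>>4)&0x1 = 0x1
type:1 @ bit 3 → (0xb5>>3)&0x1 = 0x0
lvl:1 @ bit 2 → (0xb5>>2)&0x1 = 0x1
state:1 @ bit 1 → (0xb5>>1)&0x1 = 0x0
tag:1 @ bit 0 → (0xb5>>0)&0x1 = 0x1
opcode signed 3b, MSB=1: 5 - 8 = -3

-3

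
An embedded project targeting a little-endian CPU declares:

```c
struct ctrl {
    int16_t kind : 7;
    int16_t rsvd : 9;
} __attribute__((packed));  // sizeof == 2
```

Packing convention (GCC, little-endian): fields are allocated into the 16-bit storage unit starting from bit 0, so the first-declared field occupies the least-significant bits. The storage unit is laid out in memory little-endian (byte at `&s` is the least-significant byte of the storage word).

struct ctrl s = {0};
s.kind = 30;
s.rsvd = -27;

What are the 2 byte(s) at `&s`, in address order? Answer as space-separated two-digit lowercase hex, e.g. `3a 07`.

[0+:7] kind=30 & 0x7f = 0x1e; word=0x001e
[7+:9] rsvd=-27 & 0x1ff = 0x1e5; word=0xf29e
word = 0xf29e → little-endian bytes:
  [0]=0x9e  [1]=0xf2

9e f2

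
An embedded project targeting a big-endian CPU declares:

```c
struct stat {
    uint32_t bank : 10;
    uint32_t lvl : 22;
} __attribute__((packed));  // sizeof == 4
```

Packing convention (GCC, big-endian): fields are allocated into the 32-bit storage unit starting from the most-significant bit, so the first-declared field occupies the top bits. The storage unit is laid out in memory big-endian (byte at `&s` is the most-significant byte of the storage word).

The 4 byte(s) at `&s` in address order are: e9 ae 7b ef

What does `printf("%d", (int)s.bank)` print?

934

[0]=0xe9 [1]=0xae [2]=0x7b [3]=0xef (big-endian) → word 0xe9ae7bef
bank [22+:10] = (word>>22) & 0x3ff = 934  ←
lvl [0+:22] = (word>>0) & 0x3fffff = 3046383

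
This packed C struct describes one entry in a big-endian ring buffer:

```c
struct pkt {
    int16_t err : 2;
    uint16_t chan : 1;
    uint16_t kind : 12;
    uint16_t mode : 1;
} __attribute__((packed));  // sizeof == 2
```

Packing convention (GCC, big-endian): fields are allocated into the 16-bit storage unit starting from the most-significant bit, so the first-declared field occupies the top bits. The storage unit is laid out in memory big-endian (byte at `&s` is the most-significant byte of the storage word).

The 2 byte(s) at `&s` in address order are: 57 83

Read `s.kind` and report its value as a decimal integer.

3009

[0]=0x57 [1]=0x83 (big-endian) → word 0x5783
err:2 @ bit 14 → (0x5783>>14)&0x3 = 0x1
chan:1 @ bit 13 → (0x5783>>13)&0x1 = 0x0
kind:12 @ bit 1 → (0x5783>>1)&0xfff = 0xbc1  ←
mode:1 @ bit 0 → (0x5783>>0)&0x1 = 0x1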